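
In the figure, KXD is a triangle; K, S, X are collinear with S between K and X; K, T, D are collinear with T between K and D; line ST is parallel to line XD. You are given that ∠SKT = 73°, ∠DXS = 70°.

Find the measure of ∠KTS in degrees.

1. ∠DKX = 73°  [S on KX, T on KD]
2. ∠DXK = 70°  [S on ray XK]
3. ∠KDX = 37°  [△KXD]
4. ∠KTS = 37°  [ST∥XD, corresponding at T]

∠KTS = 37°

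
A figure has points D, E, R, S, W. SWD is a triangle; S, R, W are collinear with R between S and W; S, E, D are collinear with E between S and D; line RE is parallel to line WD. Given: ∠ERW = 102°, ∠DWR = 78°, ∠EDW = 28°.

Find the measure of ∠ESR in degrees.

1. ∠DWS = 78°  [R on ray WS]
2. ∠SDW = 28°  [E on ray DS]
3. ∠DSW = 74°  [△SWD]
4. ∠ESR = 74°  [R on SW, E on SD]

∠ESR = 74°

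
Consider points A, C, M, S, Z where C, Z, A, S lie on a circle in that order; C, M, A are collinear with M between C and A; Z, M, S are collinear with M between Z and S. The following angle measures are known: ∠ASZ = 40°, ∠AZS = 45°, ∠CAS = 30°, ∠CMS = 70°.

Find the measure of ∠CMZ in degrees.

1. ∠ACZ = 40°  [same arc ZA]
2. ∠CZS = 30°  [same arc CS]
3. ∠CMZ = 110°  [△CMZ]

∠CMZ = 110°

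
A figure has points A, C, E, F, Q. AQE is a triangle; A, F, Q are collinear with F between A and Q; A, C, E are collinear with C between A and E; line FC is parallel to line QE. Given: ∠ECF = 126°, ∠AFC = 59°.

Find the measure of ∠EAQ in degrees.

1. ∠ACF = 54°  [linear pair at C on AE]
2. ∠CAF = 67°  [△AFC]
3. ∠EAQ = 67°  [F on AQ, C on AE]

∠EAQ = 67°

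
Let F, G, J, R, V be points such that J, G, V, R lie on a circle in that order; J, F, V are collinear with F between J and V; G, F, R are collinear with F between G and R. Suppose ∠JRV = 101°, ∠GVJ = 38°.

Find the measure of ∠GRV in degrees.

1. ∠JGV = 79°  [cyclic JGVR, opposite ∠G+∠R]
2. ∠GJV = 63°  [△JGV]
3. ∠GRV = 63°  [same arc GV]

∠GRV = 63°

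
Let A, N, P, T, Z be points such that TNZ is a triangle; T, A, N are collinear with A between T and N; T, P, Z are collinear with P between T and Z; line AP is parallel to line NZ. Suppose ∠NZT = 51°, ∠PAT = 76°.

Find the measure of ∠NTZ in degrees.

1. ∠APT = 51°  [AP∥NZ, corresponding at P]
2. ∠ATP = 53°  [△TAP]
3. ∠NTZ = 53°  [A on TN, P on TZ]

∠NTZ = 53°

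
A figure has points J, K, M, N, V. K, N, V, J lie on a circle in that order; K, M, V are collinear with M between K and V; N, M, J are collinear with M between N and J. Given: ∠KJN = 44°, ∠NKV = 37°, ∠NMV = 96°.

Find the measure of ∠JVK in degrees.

∠JVK = 59°

1. ∠KVN = 44°  [same arc KN]
2. ∠KNV = 99°  [△KNV]
3. ∠JMK = 96°  [vertical angles at M]
4. ∠KJV = 81°  [cyclic KNVJ, opposite ∠N+∠J]
5. ∠JKV = 40°  [△KMJ]
6. ∠JVK = 59°  [△KVJ]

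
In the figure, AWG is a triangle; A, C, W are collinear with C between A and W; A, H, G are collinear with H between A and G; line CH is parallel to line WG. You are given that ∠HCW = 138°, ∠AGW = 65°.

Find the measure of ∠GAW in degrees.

1. ∠ACH = 42°  [linear pair at C on AW]
2. ∠AHC = 65°  [CH∥WG, corresponding at H]
3. ∠CAH = 73°  [△ACH]
4. ∠GAW = 73°  [C on AW, H on AG]

∠GAW = 73°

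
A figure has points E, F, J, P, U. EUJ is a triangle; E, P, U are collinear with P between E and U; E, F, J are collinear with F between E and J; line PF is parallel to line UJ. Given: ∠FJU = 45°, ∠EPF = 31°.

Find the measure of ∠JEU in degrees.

∠JEU = 104°

1. ∠EJU = 45°  [F on ray JE]
2. ∠EUJ = 31°  [PF∥UJ, corresponding at P]
3. ∠JEU = 104°  [△EUJ]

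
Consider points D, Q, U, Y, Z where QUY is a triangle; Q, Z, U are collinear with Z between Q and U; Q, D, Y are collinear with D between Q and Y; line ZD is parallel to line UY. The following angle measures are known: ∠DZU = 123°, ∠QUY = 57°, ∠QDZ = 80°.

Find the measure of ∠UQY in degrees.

∠UQY = 43°

1. ∠DZQ = 57°  [linear pair at Z on QU]
2. ∠DQZ = 43°  [△QZD]
3. ∠UQY = 43°  [Z on QU, D on QY]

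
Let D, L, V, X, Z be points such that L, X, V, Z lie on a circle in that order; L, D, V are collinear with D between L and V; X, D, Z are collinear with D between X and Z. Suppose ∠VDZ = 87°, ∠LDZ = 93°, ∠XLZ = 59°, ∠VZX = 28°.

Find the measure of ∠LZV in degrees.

1. ∠VDX = 93°  [vertical angles at D]
2. ∠XVZ = 121°  [cyclic LXVZ, opposite ∠L+∠V]
3. ∠VLX = 28°  [same arc XV]
4. ∠VXZ = 31°  [△XVZ]
5. ∠LVX = 56°  [△XDV]
6. ∠LXV = 96°  [△LXV]
7. ∠LZV = 84°  [cyclic LXVZ, opposite ∠X+∠Z]

∠LZV = 84°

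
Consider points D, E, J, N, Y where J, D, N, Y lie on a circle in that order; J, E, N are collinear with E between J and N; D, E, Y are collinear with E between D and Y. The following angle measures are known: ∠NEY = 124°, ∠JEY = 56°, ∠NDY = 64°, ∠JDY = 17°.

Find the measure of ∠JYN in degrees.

∠JYN = 99°

1. ∠NJY = 64°  [same arc NY]
2. ∠JNY = 17°  [same arc JY]
3. ∠JYN = 99°  [△JNY]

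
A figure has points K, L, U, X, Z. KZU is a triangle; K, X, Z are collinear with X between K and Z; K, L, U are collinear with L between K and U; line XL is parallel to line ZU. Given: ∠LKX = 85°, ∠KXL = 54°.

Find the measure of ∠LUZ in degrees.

1. ∠KLX = 41°  [△KXL]
2. ∠ULX = 139°  [linear pair at L on KU]
3. ∠LUZ = 41°  [XL∥ZU, co-interior at U–L]

∠LUZ = 41°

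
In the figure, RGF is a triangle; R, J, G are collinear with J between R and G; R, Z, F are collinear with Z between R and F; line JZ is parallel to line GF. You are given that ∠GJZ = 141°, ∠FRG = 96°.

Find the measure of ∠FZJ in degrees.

1. ∠RJZ = 39°  [linear pair at J on RG]
2. ∠JRZ = 96°  [J on RG, Z on RF]
3. ∠JZR = 45°  [△RJZ]
4. ∠FZJ = 135°  [linear pair at Z on RF]

∠FZJ = 135°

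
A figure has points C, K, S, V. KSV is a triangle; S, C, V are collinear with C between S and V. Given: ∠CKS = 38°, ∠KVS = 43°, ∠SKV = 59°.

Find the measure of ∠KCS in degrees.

∠KCS = 64°

1. ∠KSV = 78°  [△KSV]
2. ∠CSK = 78°  [C on ray SV]
3. ∠KCS = 64°  [△KSC]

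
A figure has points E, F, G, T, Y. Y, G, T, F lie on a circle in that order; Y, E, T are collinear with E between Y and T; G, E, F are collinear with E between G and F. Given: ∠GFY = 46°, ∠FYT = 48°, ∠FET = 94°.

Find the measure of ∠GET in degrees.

1. ∠GTY = 46°  [same arc YG]
2. ∠FGT = 48°  [same arc TF]
3. ∠GET = 86°  [△GET]

∠GET = 86°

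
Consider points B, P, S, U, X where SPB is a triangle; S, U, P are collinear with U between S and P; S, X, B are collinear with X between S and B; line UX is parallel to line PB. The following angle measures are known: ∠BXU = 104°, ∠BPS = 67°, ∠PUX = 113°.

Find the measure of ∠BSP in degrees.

1. ∠SXU = 76°  [linear pair at X on SB]
2. ∠SUX = 67°  [UX∥PB, corresponding at U]
3. ∠USX = 37°  [△SUX]
4. ∠BSP = 37°  [U on SP, X on SB]

∠BSP = 37°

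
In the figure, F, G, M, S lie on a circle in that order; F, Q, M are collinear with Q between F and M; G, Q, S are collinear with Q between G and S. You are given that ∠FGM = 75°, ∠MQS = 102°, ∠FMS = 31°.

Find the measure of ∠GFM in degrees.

∠GFM = 47°

1. ∠FQG = 102°  [vertical angles at Q]
2. ∠FGS = 31°  [same arc FS]
3. ∠GFM = 47°  [△FQG]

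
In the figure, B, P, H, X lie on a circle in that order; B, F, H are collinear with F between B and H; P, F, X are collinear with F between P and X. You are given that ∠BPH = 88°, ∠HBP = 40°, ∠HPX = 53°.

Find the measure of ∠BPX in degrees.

1. ∠BXH = 92°  [cyclic BPHX, opposite ∠P+∠X]
2. ∠HBX = 53°  [same arc HX]
3. ∠BHX = 35°  [△BHX]
4. ∠BPX = 35°  [same arc BX]

∠BPX = 35°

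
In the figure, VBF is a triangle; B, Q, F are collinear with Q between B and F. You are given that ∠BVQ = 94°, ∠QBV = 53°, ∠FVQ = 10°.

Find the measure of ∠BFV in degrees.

∠BFV = 23°

1. ∠BQV = 33°  [△VBQ]
2. ∠FQV = 147°  [linear pair at Q on BF]
3. ∠QFV = 23°  [△VQF]
4. ∠BFV = 23°  [Q on ray FB]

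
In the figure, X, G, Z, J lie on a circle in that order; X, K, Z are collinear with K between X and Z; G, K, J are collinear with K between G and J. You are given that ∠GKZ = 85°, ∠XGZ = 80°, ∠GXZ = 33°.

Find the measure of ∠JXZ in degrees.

∠JXZ = 28°

1. ∠JKX = 85°  [vertical angles at K]
2. ∠GZX = 67°  [△XGZ]
3. ∠GJX = 67°  [same arc XG]
4. ∠JXZ = 28°  [△XKJ]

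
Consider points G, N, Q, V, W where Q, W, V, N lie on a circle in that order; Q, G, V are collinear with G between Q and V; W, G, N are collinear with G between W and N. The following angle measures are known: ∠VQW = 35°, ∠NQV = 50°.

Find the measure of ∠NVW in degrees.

∠NVW = 95°

1. ∠VNW = 35°  [same arc WV]
2. ∠NWV = 50°  [same arc VN]
3. ∠NVW = 95°  [△WVN]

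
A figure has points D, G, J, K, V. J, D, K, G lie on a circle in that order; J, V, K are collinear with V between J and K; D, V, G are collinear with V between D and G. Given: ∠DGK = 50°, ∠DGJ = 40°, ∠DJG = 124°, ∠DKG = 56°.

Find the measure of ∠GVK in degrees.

1. ∠DJK = 50°  [same arc DK]
2. ∠GDJ = 16°  [△JDG]
3. ∠DVJ = 114°  [△JVD]
4. ∠GVK = 114°  [vertical angles at V]

∠GVK = 114°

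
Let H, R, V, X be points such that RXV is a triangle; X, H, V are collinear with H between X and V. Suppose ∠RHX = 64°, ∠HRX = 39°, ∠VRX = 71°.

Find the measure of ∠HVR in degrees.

∠HVR = 32°

1. ∠HXR = 77°  [△RXH]
2. ∠RXV = 77°  [H on ray XV]
3. ∠RVX = 32°  [△RXV]
4. ∠HVR = 32°  [H on ray VX]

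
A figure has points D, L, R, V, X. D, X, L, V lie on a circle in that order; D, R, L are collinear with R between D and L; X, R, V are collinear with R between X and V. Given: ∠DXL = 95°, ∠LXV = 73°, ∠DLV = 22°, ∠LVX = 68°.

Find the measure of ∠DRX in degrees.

∠DRX = 90°

1. ∠DXV = 22°  [same arc DV]
2. ∠LDX = 68°  [same arc XL]
3. ∠DRX = 90°  [△DRX]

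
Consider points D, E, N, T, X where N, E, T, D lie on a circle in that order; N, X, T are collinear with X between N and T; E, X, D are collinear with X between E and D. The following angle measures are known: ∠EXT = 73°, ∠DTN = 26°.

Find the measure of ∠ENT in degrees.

∠ENT = 47°

1. ∠EXN = 107°  [linear pair at X on NT]
2. ∠DEN = 26°  [same arc ND]
3. ∠ENT = 47°  [△NXE]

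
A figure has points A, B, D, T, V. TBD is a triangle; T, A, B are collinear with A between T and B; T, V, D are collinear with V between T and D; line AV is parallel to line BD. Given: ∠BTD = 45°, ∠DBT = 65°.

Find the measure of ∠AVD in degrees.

1. ∠BDT = 70°  [△TBD]
2. ∠AVT = 70°  [AV∥BD, corresponding at V]
3. ∠AVD = 110°  [linear pair at V on TD]

∠AVD = 110°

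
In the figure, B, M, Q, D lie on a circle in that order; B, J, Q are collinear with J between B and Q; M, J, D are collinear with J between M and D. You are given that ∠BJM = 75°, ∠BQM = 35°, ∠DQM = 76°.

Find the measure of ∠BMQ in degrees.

∠BMQ = 81°

1. ∠MJQ = 105°  [linear pair at J on BQ]
2. ∠DMQ = 40°  [△MJQ]
3. ∠MDQ = 64°  [△MQD]
4. ∠MBQ = 64°  [same arc MQ]
5. ∠BMQ = 81°  [△BMQ]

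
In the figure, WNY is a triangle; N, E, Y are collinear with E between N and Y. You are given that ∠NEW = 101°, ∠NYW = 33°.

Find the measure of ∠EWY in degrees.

∠EWY = 68°

1. ∠WEY = 79°  [linear pair at E on NY]
2. ∠EYW = 33°  [E on ray YN]
3. ∠EWY = 68°  [△WEY]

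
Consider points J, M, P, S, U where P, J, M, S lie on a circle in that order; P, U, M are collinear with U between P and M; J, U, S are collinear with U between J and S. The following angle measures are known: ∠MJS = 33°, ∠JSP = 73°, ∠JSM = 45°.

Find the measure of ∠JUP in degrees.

1. ∠JMP = 73°  [same arc PJ]
2. ∠JUM = 74°  [△JUM]
3. ∠JUP = 106°  [linear pair at U on PM]

∠JUP = 106°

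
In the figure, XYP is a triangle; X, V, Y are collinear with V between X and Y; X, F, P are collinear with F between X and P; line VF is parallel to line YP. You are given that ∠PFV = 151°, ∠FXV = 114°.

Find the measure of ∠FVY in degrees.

1. ∠VFX = 29°  [linear pair at F on XP]
2. ∠FVX = 37°  [△XVF]
3. ∠FVY = 143°  [linear pair at V on XY]

∠FVY = 143°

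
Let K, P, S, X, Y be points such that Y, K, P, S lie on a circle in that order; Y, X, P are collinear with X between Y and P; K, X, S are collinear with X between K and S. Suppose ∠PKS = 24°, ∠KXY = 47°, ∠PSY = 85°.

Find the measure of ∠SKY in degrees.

1. ∠PYS = 24°  [same arc PS]
2. ∠SPY = 71°  [△YPS]
3. ∠SKY = 71°  [same arc YS]

∠SKY = 71°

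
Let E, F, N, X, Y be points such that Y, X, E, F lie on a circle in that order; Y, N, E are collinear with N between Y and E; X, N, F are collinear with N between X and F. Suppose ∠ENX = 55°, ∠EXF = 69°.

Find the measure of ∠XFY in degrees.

1. ∠FNY = 55°  [vertical angles at N]
2. ∠EYF = 69°  [same arc EF]
3. ∠XFY = 56°  [△YNF]

∠XFY = 56°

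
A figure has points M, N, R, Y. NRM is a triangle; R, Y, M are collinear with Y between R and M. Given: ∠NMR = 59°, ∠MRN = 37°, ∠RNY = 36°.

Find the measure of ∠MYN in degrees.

∠MYN = 73°

1. ∠NRY = 37°  [Y on ray RM]
2. ∠NYR = 107°  [△NRY]
3. ∠MYN = 73°  [linear pair at Y on RM]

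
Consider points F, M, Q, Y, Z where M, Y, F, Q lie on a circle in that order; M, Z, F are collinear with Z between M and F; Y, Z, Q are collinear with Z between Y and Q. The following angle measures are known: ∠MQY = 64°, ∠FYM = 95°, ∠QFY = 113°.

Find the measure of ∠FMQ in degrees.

∠FMQ = 46°

1. ∠MFY = 64°  [same arc MY]
2. ∠FMY = 21°  [△MYF]
3. ∠FQY = 21°  [same arc YF]
4. ∠FYQ = 46°  [△YFQ]
5. ∠FMQ = 46°  [same arc FQ]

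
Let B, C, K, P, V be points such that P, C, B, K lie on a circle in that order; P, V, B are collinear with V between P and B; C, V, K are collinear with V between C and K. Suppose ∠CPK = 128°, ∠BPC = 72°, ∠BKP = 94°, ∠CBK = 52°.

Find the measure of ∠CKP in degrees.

∠CKP = 22°

1. ∠BCP = 86°  [cyclic PCBK, opposite ∠C+∠K]
2. ∠CBP = 22°  [△PCB]
3. ∠CKP = 22°  [same arc PC]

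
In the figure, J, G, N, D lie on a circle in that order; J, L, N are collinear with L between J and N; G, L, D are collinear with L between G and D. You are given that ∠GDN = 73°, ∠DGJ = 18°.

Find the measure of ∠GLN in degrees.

∠GLN = 91°

1. ∠GJN = 73°  [same arc GN]
2. ∠GLJ = 89°  [△JLG]
3. ∠GLN = 91°  [linear pair at L on JN]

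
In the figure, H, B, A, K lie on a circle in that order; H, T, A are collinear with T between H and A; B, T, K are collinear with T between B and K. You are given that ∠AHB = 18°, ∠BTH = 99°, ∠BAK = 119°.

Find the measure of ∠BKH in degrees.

∠BKH = 56°

1. ∠HBK = 63°  [△HTB]
2. ∠BHK = 61°  [cyclic HBAK, opposite ∠H+∠A]
3. ∠BKH = 56°  [△HBK]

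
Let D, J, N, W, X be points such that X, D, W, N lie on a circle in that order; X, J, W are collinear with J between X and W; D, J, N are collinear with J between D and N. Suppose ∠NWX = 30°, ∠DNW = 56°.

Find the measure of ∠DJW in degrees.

∠DJW = 86°

1. ∠NDX = 30°  [same arc XN]
2. ∠DXW = 56°  [same arc DW]
3. ∠DJX = 94°  [△XJD]
4. ∠DJW = 86°  [linear pair at J on XW]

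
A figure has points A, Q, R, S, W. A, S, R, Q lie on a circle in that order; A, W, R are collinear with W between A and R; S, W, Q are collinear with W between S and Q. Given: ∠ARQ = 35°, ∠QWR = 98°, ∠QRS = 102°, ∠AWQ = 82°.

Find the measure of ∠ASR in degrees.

∠ASR = 66°

1. ∠ASQ = 35°  [same arc AQ]
2. ∠RQS = 47°  [△RWQ]
3. ∠AWS = 98°  [vertical angles at W]
4. ∠QSR = 31°  [△SRQ]
5. ∠RWS = 82°  [vertical angles at W]
6. ∠RAS = 47°  [△AWS]
7. ∠ARS = 67°  [△SWR]
8. ∠ASR = 66°  [△ASR]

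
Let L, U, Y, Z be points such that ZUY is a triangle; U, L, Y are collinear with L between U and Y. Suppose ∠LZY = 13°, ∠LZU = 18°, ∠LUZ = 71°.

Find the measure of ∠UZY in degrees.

∠UZY = 31°

1. ∠ULZ = 91°  [△ZUL]
2. ∠YUZ = 71°  [L on ray UY]
3. ∠YLZ = 89°  [linear pair at L on UY]
4. ∠LYZ = 78°  [△ZLY]
5. ∠UYZ = 78°  [L on ray YU]
6. ∠UZY = 31°  [△ZUY]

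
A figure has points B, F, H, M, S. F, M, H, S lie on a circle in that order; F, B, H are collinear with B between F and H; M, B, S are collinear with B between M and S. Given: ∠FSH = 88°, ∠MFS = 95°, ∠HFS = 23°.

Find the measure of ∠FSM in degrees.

∠FSM = 16°

1. ∠FHS = 69°  [△FHS]
2. ∠FMS = 69°  [same arc FS]
3. ∠FSM = 16°  [△FMS]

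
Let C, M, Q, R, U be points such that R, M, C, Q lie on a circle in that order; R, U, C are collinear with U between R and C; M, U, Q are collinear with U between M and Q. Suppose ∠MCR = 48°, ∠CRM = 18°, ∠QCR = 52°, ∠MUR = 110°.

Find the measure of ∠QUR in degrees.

1. ∠CQM = 18°  [same arc MC]
2. ∠CUQ = 110°  [△CUQ]
3. ∠QUR = 70°  [linear pair at U on RC]

∠QUR = 70°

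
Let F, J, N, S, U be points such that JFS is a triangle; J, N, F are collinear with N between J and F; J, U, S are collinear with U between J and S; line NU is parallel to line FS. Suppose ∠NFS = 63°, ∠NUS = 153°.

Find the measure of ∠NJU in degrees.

∠NJU = 90°

1. ∠JFS = 63°  [N on ray FJ]
2. ∠JUN = 27°  [linear pair at U on JS]
3. ∠JNU = 63°  [NU∥FS, corresponding at N]
4. ∠NJU = 90°  [△JNU]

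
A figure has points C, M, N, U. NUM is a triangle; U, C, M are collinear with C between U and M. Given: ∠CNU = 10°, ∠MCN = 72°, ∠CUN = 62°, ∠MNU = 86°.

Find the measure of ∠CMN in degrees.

∠CMN = 32°

1. ∠MUN = 62°  [C on ray UM]
2. ∠NMU = 32°  [△NUM]
3. ∠CMN = 32°  [C on ray MU]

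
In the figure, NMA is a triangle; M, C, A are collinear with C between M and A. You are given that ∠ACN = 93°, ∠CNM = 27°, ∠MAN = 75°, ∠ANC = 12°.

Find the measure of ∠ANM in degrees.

1. ∠MCN = 87°  [linear pair at C on MA]
2. ∠CMN = 66°  [△NMC]
3. ∠AMN = 66°  [C on ray MA]
4. ∠ANM = 39°  [△NMA]

∠ANM = 39°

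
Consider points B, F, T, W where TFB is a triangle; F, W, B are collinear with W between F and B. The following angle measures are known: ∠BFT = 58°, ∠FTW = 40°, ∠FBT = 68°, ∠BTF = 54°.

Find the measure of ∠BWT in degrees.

1. ∠TFW = 58°  [W on ray FB]
2. ∠FWT = 82°  [△TFW]
3. ∠BWT = 98°  [linear pair at W on FB]

∠BWT = 98°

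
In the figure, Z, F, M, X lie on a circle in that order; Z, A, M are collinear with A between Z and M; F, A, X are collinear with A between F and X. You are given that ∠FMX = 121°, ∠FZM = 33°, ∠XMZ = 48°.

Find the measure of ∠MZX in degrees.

1. ∠FZX = 59°  [cyclic ZFMX, opposite ∠Z+∠M]
2. ∠FXM = 33°  [same arc FM]
3. ∠XFZ = 48°  [same arc ZX]
4. ∠MAX = 99°  [△MAX]
5. ∠FXZ = 73°  [△ZFX]
6. ∠XAZ = 81°  [linear pair at A on ZM]
7. ∠MZX = 26°  [△ZAX]

∠MZX = 26°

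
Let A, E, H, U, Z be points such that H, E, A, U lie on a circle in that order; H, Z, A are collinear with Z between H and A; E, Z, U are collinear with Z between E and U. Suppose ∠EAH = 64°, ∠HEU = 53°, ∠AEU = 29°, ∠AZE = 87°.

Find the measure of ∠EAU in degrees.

∠EAU = 117°

1. ∠EUH = 64°  [same arc HE]
2. ∠EHU = 63°  [△HEU]
3. ∠EAU = 117°  [cyclic HEAU, opposite ∠H+∠A]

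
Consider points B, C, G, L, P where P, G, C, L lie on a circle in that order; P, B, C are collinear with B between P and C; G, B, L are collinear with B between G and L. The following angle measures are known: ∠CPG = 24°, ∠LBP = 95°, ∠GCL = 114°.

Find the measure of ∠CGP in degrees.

∠CGP = 113°

1. ∠CLG = 24°  [same arc GC]
2. ∠CBG = 95°  [vertical angles at B]
3. ∠CGL = 42°  [△GCL]
4. ∠GCP = 43°  [△GBC]
5. ∠CGP = 113°  [△PGC]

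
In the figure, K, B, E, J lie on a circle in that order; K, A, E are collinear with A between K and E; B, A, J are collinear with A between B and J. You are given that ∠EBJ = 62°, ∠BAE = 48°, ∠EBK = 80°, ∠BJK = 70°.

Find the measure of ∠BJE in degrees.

1. ∠BEK = 70°  [△BAE]
2. ∠BKE = 30°  [△KBE]
3. ∠BJE = 30°  [same arc BE]

∠BJE = 30°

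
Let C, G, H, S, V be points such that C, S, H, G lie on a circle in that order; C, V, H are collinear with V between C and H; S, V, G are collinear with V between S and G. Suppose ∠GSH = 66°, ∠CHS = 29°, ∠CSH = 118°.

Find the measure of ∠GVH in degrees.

∠GVH = 95°

1. ∠GCH = 66°  [same arc HG]
2. ∠HCS = 33°  [△CSH]
3. ∠CGH = 62°  [cyclic CSHG, opposite ∠S+∠G]
4. ∠CHG = 52°  [△CHG]
5. ∠HGS = 33°  [same arc SH]
6. ∠GVH = 95°  [△HVG]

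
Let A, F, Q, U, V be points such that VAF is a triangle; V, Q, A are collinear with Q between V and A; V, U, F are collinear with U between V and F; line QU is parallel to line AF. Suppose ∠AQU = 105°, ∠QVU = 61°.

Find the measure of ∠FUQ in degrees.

∠FUQ = 136°

1. ∠UQV = 75°  [linear pair at Q on VA]
2. ∠QUV = 44°  [△VQU]
3. ∠FUQ = 136°  [linear pair at U on VF]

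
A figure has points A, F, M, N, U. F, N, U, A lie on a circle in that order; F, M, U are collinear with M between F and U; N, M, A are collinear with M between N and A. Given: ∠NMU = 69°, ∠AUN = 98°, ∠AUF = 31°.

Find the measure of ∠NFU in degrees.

∠NFU = 38°

1. ∠FMN = 111°  [linear pair at M on FU]
2. ∠ANF = 31°  [same arc FA]
3. ∠NFU = 38°  [△FMN]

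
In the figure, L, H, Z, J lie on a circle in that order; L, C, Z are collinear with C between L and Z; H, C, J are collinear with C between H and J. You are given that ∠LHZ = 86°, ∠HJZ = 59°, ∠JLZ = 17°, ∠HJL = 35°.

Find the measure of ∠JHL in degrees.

∠JHL = 69°

1. ∠LJZ = 94°  [cyclic LHZJ, opposite ∠H+∠J]
2. ∠JZL = 69°  [△LZJ]
3. ∠JHL = 69°  [same arc LJ]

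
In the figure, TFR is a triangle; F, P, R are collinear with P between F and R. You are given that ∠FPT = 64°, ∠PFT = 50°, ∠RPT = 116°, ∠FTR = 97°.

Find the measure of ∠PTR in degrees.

1. ∠RFT = 50°  [P on ray FR]
2. ∠FRT = 33°  [△TFR]
3. ∠PRT = 33°  [P on ray RF]
4. ∠PTR = 31°  [△TPR]

∠PTR = 31°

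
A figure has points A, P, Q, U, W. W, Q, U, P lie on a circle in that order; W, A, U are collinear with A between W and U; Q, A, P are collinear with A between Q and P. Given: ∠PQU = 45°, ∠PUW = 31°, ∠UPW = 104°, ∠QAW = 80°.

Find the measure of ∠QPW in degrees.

1. ∠PQW = 31°  [same arc WP]
2. ∠UQW = 76°  [cyclic WQUP, opposite ∠Q+∠P]
3. ∠QWU = 69°  [△WAQ]
4. ∠QUW = 35°  [△WQU]
5. ∠QPW = 35°  [same arc WQ]

∠QPW = 35°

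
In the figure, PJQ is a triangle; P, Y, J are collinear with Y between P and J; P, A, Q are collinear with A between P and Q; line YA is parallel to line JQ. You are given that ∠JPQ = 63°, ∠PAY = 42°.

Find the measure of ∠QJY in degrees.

1. ∠APY = 63°  [Y on PJ, A on PQ]
2. ∠AYP = 75°  [△PYA]
3. ∠AYJ = 105°  [linear pair at Y on PJ]
4. ∠QJY = 75°  [YA∥JQ, co-interior at J–Y]

∠QJY = 75°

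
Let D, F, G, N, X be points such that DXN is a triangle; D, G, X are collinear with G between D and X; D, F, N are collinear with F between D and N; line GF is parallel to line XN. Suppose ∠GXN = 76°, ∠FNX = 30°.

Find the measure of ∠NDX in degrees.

1. ∠DXN = 76°  [G on ray XD]
2. ∠DNX = 30°  [F on ray ND]
3. ∠NDX = 74°  [△DXN]

∠NDX = 74°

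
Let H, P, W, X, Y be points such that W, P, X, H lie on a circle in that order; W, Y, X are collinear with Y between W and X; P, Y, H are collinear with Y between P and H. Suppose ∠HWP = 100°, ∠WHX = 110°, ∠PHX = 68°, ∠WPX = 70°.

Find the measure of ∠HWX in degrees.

1. ∠HXP = 80°  [cyclic WPXH, opposite ∠W+∠X]
2. ∠HPX = 32°  [△PXH]
3. ∠HWX = 32°  [same arc XH]

∠HWX = 32°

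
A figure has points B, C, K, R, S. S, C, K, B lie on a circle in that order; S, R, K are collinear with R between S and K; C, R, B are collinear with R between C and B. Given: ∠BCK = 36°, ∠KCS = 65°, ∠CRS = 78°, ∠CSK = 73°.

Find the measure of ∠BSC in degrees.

∠BSC = 109°

1. ∠CKS = 42°  [△SCK]
2. ∠BCS = 29°  [△SRC]
3. ∠CBS = 42°  [same arc SC]
4. ∠BSC = 109°  [△SCB]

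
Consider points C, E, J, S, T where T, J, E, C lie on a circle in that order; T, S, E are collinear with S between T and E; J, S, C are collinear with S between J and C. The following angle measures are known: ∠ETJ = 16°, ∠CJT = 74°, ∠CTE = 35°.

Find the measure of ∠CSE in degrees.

1. ∠ECJ = 16°  [same arc JE]
2. ∠CET = 74°  [same arc TC]
3. ∠CSE = 90°  [△ESC]

∠CSE = 90°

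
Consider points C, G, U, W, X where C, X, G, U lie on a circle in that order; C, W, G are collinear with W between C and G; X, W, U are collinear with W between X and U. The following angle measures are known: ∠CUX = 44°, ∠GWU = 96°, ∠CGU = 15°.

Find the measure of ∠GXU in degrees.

∠GXU = 52°

1. ∠CGX = 44°  [same arc CX]
2. ∠CWX = 96°  [vertical angles at W]
3. ∠GWX = 84°  [linear pair at W on CG]
4. ∠GXU = 52°  [△XWG]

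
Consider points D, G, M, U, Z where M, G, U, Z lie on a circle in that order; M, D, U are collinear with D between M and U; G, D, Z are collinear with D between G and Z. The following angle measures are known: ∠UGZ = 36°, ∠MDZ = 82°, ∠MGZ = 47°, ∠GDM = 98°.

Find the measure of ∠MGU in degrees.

1. ∠GDU = 82°  [vertical angles at D]
2. ∠GMU = 35°  [△MDG]
3. ∠GUM = 62°  [△GDU]
4. ∠MGU = 83°  [△MGU]

∠MGU = 83°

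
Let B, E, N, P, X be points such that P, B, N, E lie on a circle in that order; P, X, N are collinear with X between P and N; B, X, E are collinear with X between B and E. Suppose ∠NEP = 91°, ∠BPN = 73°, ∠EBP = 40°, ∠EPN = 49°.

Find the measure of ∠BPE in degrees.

1. ∠BEN = 73°  [same arc BN]
2. ∠EBN = 49°  [same arc NE]
3. ∠BNE = 58°  [△BNE]
4. ∠BPE = 122°  [cyclic PBNE, opposite ∠P+∠N]

∠BPE = 122°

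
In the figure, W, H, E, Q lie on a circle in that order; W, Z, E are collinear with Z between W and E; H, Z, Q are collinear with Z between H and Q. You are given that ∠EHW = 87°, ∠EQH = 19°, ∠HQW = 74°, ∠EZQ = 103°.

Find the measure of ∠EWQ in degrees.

1. ∠EQW = 93°  [cyclic WHEQ, opposite ∠H+∠Q]
2. ∠QEW = 58°  [△EZQ]
3. ∠EWQ = 29°  [△WEQ]

∠EWQ = 29°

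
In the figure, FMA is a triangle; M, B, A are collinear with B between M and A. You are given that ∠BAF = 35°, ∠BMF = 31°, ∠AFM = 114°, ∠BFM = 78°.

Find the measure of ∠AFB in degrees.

∠AFB = 36°

1. ∠FBM = 71°  [△FMB]
2. ∠ABF = 109°  [linear pair at B on MA]
3. ∠AFB = 36°  [△FBA]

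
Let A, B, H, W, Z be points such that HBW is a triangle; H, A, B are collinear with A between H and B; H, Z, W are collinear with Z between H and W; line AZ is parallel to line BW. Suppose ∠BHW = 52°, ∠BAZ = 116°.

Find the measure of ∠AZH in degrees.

∠AZH = 64°

1. ∠AHZ = 52°  [A on HB, Z on HW]
2. ∠HAZ = 64°  [linear pair at A on HB]
3. ∠AZH = 64°  [△HAZ]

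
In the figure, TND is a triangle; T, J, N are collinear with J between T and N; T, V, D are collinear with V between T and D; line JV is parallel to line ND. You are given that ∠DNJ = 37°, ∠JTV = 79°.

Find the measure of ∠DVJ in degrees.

1. ∠DNT = 37°  [J on ray NT]
2. ∠DTN = 79°  [J on TN, V on TD]
3. ∠NDT = 64°  [△TND]
4. ∠JVT = 64°  [JV∥ND, corresponding at V]
5. ∠DVJ = 116°  [linear pair at V on TD]

∠DVJ = 116°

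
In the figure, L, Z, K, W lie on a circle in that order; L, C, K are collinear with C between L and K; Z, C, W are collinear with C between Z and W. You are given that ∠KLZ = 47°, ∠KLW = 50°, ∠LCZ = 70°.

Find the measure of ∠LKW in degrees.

1. ∠KWZ = 47°  [same arc ZK]
2. ∠KCW = 70°  [vertical angles at C]
3. ∠LKW = 63°  [△KCW]

∠LKW = 63°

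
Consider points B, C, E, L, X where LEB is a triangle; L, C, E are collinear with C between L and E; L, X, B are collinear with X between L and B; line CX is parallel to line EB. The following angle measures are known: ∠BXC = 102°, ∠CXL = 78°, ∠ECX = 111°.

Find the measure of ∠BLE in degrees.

∠BLE = 33°

1. ∠LCX = 69°  [linear pair at C on LE]
2. ∠CLX = 33°  [△LCX]
3. ∠BLE = 33°  [C on LE, X on LB]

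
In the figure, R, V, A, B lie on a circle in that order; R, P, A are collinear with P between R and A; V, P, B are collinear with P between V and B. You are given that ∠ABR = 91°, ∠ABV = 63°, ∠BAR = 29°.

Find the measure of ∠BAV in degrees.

∠BAV = 57°

1. ∠ARB = 60°  [△RAB]
2. ∠AVB = 60°  [same arc AB]
3. ∠BAV = 57°  [△VAB]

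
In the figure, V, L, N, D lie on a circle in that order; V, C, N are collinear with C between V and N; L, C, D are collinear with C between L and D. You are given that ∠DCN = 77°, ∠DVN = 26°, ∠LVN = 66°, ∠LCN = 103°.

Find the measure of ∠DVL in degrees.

1. ∠LCV = 77°  [vertical angles at C]
2. ∠DCV = 103°  [linear pair at C on VN]
3. ∠LDV = 51°  [△VCD]
4. ∠DLV = 37°  [△VCL]
5. ∠DVL = 92°  [△VLD]

∠DVL = 92°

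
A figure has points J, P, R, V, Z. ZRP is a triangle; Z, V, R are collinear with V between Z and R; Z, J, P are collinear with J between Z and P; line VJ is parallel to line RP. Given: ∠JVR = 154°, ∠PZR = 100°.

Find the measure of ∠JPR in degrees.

∠JPR = 54°

1. ∠JVZ = 26°  [linear pair at V on ZR]
2. ∠JZV = 100°  [V on ZR, J on ZP]
3. ∠VJZ = 54°  [△ZVJ]
4. ∠PJV = 126°  [linear pair at J on ZP]
5. ∠JPR = 54°  [VJ∥RP, co-interior at P–J]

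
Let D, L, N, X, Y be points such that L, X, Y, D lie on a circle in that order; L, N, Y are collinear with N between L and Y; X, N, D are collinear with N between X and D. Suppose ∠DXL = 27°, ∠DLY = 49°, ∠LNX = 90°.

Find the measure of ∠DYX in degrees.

1. ∠DYL = 27°  [same arc LD]
2. ∠DXY = 49°  [same arc YD]
3. ∠DNY = 90°  [vertical angles at N]
4. ∠XDY = 63°  [△YND]
5. ∠DYX = 68°  [△XYD]

∠DYX = 68°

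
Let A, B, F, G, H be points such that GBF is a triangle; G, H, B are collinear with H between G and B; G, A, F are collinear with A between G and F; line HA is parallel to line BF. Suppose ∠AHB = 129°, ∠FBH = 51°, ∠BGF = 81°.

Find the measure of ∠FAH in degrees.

1. ∠AHG = 51°  [linear pair at H on GB]
2. ∠AGH = 81°  [H on GB, A on GF]
3. ∠GAH = 48°  [△GHA]
4. ∠FAH = 132°  [linear pair at A on GF]

∠FAH = 132°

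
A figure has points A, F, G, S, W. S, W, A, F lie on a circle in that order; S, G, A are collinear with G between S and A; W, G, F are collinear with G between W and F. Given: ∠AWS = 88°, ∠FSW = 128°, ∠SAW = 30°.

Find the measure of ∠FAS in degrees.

1. ∠SFW = 30°  [same arc SW]
2. ∠FWS = 22°  [△SWF]
3. ∠FAS = 22°  [same arc SF]

∠FAS = 22°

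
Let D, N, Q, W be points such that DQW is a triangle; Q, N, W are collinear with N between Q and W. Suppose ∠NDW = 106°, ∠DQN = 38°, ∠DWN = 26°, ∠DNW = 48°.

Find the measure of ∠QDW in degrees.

1. ∠DQW = 38°  [N on ray QW]
2. ∠DWQ = 26°  [N on ray WQ]
3. ∠QDW = 116°  [△DQW]

∠QDW = 116°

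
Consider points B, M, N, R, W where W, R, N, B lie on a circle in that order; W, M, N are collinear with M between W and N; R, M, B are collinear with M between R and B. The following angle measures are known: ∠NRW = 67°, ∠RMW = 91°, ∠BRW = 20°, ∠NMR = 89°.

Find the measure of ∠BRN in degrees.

∠BRN = 47°

1. ∠NBW = 113°  [cyclic WRNB, opposite ∠R+∠B]
2. ∠BNW = 20°  [same arc WB]
3. ∠BWN = 47°  [△WNB]
4. ∠BRN = 47°  [same arc NB]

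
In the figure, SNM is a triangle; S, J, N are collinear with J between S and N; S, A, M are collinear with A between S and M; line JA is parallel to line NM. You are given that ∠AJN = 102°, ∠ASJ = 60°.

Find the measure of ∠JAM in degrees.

∠JAM = 138°

1. ∠AJS = 78°  [linear pair at J on SN]
2. ∠JAS = 42°  [△SJA]
3. ∠JAM = 138°  [linear pair at A on SM]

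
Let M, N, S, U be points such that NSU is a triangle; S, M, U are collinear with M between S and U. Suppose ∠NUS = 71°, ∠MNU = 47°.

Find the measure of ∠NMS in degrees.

∠NMS = 118°

1. ∠MUN = 71°  [M on ray US]
2. ∠NMU = 62°  [△NMU]
3. ∠NMS = 118°  [linear pair at M on SU]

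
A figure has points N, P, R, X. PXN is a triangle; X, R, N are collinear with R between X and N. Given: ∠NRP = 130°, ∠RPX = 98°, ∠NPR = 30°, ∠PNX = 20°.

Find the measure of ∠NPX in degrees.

1. ∠PRX = 50°  [linear pair at R on XN]
2. ∠PXR = 32°  [△PXR]
3. ∠NXP = 32°  [R on ray XN]
4. ∠NPX = 128°  [△PXN]

∠NPX = 128°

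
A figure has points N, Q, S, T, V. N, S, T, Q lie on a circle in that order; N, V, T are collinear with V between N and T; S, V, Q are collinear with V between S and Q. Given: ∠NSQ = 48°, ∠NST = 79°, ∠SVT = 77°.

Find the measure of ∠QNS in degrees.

∠QNS = 60°

1. ∠NTQ = 48°  [same arc NQ]
2. ∠NQT = 101°  [cyclic NSTQ, opposite ∠S+∠Q]
3. ∠NVQ = 77°  [vertical angles at V]
4. ∠QNT = 31°  [△NTQ]
5. ∠NQS = 72°  [△NVQ]
6. ∠QNS = 60°  [△NSQ]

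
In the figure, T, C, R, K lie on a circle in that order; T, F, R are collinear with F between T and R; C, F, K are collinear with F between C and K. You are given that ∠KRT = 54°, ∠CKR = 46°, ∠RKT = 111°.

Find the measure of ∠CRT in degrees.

∠CRT = 65°

1. ∠CTR = 46°  [same arc CR]
2. ∠RCT = 69°  [cyclic TCRK, opposite ∠C+∠K]
3. ∠CRT = 65°  [△TCR]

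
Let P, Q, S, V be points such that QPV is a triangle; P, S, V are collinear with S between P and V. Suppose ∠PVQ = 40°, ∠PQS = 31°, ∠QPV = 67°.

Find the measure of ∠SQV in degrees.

∠SQV = 42°

1. ∠QVS = 40°  [S on ray VP]
2. ∠QPS = 67°  [S on ray PV]
3. ∠PSQ = 82°  [△QPS]
4. ∠QSV = 98°  [linear pair at S on PV]
5. ∠SQV = 42°  [△QSV]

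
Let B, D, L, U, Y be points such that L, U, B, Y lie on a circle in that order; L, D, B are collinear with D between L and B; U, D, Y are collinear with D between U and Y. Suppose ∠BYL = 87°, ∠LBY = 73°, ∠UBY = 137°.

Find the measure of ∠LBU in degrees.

1. ∠LUY = 73°  [same arc LY]
2. ∠ULY = 43°  [cyclic LUBY, opposite ∠L+∠B]
3. ∠LYU = 64°  [△LUY]
4. ∠LBU = 64°  [same arc LU]

∠LBU = 64°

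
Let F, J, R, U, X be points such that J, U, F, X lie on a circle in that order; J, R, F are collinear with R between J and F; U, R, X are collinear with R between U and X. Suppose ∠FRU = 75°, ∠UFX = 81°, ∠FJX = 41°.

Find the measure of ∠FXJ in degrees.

1. ∠JRX = 75°  [vertical angles at R]
2. ∠FUX = 41°  [same arc FX]
3. ∠FRX = 105°  [linear pair at R on JF]
4. ∠FXU = 58°  [△UFX]
5. ∠JFX = 17°  [△FRX]
6. ∠FXJ = 122°  [△JFX]

∠FXJ = 122°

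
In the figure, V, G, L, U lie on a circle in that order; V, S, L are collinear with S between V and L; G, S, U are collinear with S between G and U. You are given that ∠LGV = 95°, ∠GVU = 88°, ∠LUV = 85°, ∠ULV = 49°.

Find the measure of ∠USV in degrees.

1. ∠LVU = 46°  [△VLU]
2. ∠UGV = 49°  [same arc VU]
3. ∠GUV = 43°  [△VGU]
4. ∠USV = 91°  [△VSU]

∠USV = 91°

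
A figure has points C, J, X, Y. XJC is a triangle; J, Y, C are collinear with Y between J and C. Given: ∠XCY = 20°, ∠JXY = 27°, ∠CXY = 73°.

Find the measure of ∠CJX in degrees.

1. ∠CYX = 87°  [△XYC]
2. ∠JYX = 93°  [linear pair at Y on JC]
3. ∠XJY = 60°  [△XJY]
4. ∠CJX = 60°  [Y on ray JC]

∠CJX = 60°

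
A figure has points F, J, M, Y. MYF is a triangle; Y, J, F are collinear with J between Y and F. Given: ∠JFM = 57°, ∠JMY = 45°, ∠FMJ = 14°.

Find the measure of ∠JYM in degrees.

∠JYM = 64°

1. ∠FJM = 109°  [△MJF]
2. ∠MJY = 71°  [linear pair at J on YF]
3. ∠JYM = 64°  [△MYJ]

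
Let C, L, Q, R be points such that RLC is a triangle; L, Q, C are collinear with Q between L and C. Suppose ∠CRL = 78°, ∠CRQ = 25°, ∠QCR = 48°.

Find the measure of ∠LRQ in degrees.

1. ∠CQR = 107°  [△RQC]
2. ∠LCR = 48°  [Q on ray CL]
3. ∠LQR = 73°  [linear pair at Q on LC]
4. ∠CLR = 54°  [△RLC]
5. ∠QLR = 54°  [Q on ray LC]
6. ∠LRQ = 53°  [△RLQ]

∠LRQ = 53°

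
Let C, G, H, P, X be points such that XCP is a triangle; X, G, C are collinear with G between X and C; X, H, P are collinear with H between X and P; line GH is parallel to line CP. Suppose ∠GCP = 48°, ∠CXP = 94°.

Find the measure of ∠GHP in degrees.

∠GHP = 142°

1. ∠PCX = 48°  [G on ray CX]
2. ∠CPX = 38°  [△XCP]
3. ∠GHX = 38°  [GH∥CP, corresponding at H]
4. ∠GHP = 142°  [linear pair at H on XP]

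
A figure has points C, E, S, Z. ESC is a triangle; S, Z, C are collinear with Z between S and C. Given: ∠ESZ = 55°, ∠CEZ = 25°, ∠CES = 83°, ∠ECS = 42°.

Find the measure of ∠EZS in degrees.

∠EZS = 67°

1. ∠ECZ = 42°  [Z on ray CS]
2. ∠CZE = 113°  [△EZC]
3. ∠EZS = 67°  [linear pair at Z on SC]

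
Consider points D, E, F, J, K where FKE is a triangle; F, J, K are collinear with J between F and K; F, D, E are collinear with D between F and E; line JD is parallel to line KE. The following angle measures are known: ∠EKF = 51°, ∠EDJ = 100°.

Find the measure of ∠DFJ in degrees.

1. ∠DJF = 51°  [JD∥KE, corresponding at J]
2. ∠FDJ = 80°  [linear pair at D on FE]
3. ∠DFJ = 49°  [△FJD]

∠DFJ = 49°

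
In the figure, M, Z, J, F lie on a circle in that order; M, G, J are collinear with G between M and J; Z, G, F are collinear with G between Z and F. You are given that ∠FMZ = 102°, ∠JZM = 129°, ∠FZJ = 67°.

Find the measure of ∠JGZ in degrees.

1. ∠FJZ = 78°  [cyclic MZJF, opposite ∠M+∠J]
2. ∠JFZ = 35°  [△ZJF]
3. ∠JMZ = 35°  [same arc ZJ]
4. ∠MJZ = 16°  [△MZJ]
5. ∠JGZ = 97°  [△ZGJ]

∠JGZ = 97°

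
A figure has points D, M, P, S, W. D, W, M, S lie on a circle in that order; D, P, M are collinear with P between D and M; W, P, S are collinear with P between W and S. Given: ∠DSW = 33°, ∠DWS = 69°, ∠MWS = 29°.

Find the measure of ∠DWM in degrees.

∠DWM = 98°

1. ∠DMS = 69°  [same arc DS]
2. ∠MDS = 29°  [same arc MS]
3. ∠DSM = 82°  [△DMS]
4. ∠DWM = 98°  [cyclic DWMS, opposite ∠W+∠S]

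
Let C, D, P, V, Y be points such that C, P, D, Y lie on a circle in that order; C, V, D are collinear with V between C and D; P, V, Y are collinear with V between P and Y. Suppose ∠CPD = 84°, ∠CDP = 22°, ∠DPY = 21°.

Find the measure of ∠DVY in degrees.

1. ∠CYD = 96°  [cyclic CPDY, opposite ∠P+∠Y]
2. ∠DCP = 74°  [△CPD]
3. ∠DCY = 21°  [same arc DY]
4. ∠CDY = 63°  [△CDY]
5. ∠DYP = 74°  [same arc PD]
6. ∠DVY = 43°  [△DVY]

∠DVY = 43°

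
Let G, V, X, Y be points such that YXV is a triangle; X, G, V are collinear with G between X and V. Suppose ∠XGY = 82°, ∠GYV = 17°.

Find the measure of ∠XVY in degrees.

∠XVY = 65°

1. ∠VGY = 98°  [linear pair at G on XV]
2. ∠GVY = 65°  [△YGV]
3. ∠XVY = 65°  [G on ray VX]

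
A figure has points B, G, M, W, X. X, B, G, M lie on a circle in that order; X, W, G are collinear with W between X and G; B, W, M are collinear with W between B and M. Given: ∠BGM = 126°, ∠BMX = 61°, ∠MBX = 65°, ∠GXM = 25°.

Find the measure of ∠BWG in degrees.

1. ∠BGX = 61°  [same arc XB]
2. ∠GBM = 25°  [same arc GM]
3. ∠BWG = 94°  [△BWG]

∠BWG = 94°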